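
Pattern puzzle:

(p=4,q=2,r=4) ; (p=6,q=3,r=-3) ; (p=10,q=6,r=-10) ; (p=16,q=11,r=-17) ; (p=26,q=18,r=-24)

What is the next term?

(p=42,q=27,r=-31)

P: each term is the sum of the two before it; 4, 6, 10, 16, 26 → 42.
Q: differences are 1, 3, 5, … (increasing by 2 each time); 2, 3, 6, 11, 18 → 27.
For the r, −7 each step: 4, -3, -10, -17, -24 → -31.
So the next term is (p=42,q=27,r=-31).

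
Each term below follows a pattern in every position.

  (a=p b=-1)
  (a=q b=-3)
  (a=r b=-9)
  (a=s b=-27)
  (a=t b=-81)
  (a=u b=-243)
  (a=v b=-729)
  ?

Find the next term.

A goes p, q, r, s, t, u, v → w (letters move forward 1 place in the alphabet).
For the b, ×3 each step: -1, -3, -9, -27, -81, -243, -729 → -2187.
So the next term is (a=w b=-2187).

(a=w b=-2187)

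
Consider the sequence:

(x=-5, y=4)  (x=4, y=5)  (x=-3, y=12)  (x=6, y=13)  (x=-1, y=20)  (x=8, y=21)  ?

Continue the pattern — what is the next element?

X: -5, 4, -3, 6, -1, 8 → 1 (alternating steps +9, −7, +9, −7, …).
Y — alternating steps +1, +7, +1, +7, …: 4, 5, 12, 13, 20, 21 → 28.
Combining the parts gives (x=1, y=28).

(x=1, y=28)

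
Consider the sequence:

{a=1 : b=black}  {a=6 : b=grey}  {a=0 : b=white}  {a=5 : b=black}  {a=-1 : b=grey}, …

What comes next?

{a=4 : b=white}

A goes 1, 6, 0, 5, -1 → 4 (alternating steps +5, −6, +5, −6, …).
B: repeats black → grey → white; black, grey, white, black, grey → white.
Combining the parts gives {a=4 : b=white}.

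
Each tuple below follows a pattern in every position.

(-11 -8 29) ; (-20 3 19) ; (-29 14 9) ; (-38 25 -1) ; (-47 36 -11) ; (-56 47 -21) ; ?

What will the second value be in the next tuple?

58

For the first value, −9 each step: -11, -20, -29, -38, -47, -56 → -65.
Second value goes -8, 3, 14, 25, 36, 47 → 58 (+11 each step).
Third value — −10 each step: 29, 19, 9, -1, -11, -21 → -31.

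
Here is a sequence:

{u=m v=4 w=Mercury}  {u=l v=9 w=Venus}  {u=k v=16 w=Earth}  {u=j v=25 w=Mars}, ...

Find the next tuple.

U: letters move back 1 place in the alphabet; m, l, k, j → i.
V: perfect squares: 2², 3², 4², …; 4, 9, 16, 25 → 36.
W: runs through the planets Mercury→Neptune; Mercury, Venus, Earth, Mars → Jupiter.
Putting it together: {u=i v=36 w=Jupiter}.

{u=i v=36 w=Jupiter}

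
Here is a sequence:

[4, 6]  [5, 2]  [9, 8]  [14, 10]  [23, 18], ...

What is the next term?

First slot — each term is the sum of the two before it: 4, 5, 9, 14, 23 → 37.
Second slot goes 6, 2, 8, 10, 18 → 28 (each term is the sum of the two before it).
Combining the parts gives [37, 28].

[37, 28]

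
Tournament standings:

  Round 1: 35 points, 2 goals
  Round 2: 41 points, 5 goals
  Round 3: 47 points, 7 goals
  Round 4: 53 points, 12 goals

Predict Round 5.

59 points, 19 goals

For the points, +6 each step: 35, 41, 47, 53 → 59.
Goals — each term is the sum of the two before it: 2, 5, 7, 12 → 19.
So the next row is 59 points, 19 goals.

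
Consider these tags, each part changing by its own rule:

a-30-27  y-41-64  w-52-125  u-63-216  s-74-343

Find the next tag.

q-85-512

Letter goes a, y, w, u, s → q (letters move back 2 places in the alphabet, wrapping A→Z).
For the second component, +11 each step: 30, 41, 52, 63, 74 → 85.
Third component goes 27, 64, 125, 216, 343 → 512 (perfect cubes: 3³, 4³, 5³, …).
Combining the parts gives q-85-512.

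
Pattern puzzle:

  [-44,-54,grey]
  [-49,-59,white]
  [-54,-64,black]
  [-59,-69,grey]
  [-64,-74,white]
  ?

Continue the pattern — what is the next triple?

First entry: −5 each step; -44, -49, -54, -59, -64 → -69.
For the second entry, always 10 less than the first entry: -54, -59, -64, -69, -74 → -79.
Shade: repeats grey → white → black, so grey, white, black, grey, white → black.
Combining the parts gives [-69,-79,black].

[-69,-79,black]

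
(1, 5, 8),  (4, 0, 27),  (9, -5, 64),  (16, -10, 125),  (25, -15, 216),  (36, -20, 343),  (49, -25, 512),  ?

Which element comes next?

(64, -30, 729)

First entry: perfect squares: 1², 2², 3², …; 1, 4, 9, 16, 25, 36, 49 → 64.
For the second entry, −5 each step: 5, 0, -5, -10, -15, -20, -25 → -30.
Third entry — perfect cubes: 2³, 3³, 4³, …: 8, 27, 64, 125, 216, 343, 512 → 729.
So the next element is (64, -30, 729).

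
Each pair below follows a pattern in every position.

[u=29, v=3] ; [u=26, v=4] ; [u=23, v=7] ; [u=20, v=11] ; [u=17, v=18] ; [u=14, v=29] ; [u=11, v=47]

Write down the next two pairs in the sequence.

[u=8, v=76], [u=5, v=123]

U goes 29, 26, 23, 20, 17, 14, 11 → 8 → 5 (−3 each step).
V: each term is the sum of the two before it, so 3, 4, 7, 11, 18, 29, 47 → 76 → 123.
Putting the parts together: [u=8, v=76] and then [u=5, v=123].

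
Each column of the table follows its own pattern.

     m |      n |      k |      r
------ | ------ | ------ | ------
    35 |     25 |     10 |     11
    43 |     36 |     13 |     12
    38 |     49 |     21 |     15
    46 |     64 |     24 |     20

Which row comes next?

Column m: 35, 43, 38, 46 → 41 (alternating steps +8, −5, +8, −5, …).
Column n: perfect squares: 5², 6², 7², …, so 25, 36, 49, 64 → 81.
Column k — alternating steps +3, +8, +3, +8, …: 10, 13, 21, 24 → 32.
Column r: 11, 12, 15, 20 → 27 (differences are 1, 3, 5, … (increasing by 2 each time)).
So the next row is 41  81  32  27.

41  81  32  27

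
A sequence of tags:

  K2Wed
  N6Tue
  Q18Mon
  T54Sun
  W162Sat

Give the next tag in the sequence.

Z486Fri

For the letter, letters move forward 3 places in the alphabet: K, N, Q, T, W → Z.
For the second component, ×3 each step: 2, 6, 18, 54, 162 → 486.
Day: Wed, Tue, Mon, Sun, Sat → Fri (runs backward through the weekdays Mon→Sun).
Combining the parts gives Z486Fri.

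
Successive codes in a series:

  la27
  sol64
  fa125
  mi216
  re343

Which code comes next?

Note: runs backward through the solfège scale do→ti, so la, sol, fa, mi, re → do.
Second component goes 27, 64, 125, 216, 343 → 512 (perfect cubes: 3³, 4³, 5³, …).
So the next code is do512.

do512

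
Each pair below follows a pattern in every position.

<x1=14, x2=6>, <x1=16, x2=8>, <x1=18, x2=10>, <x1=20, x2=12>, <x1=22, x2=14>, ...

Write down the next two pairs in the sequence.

X1: +2 each step; 14, 16, 18, 20, 22 → 24 → 26.
X2 goes 6, 8, 10, 12, 14 → 16 → 18 (always 8 less than the x1).
Putting the parts together: <x1=24, x2=16> and then <x1=26, x2=18>.

<x1=24, x2=16>, <x1=26, x2=18>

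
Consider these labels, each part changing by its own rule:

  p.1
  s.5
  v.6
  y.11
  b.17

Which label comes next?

Letter — letters move forward 3 places in the alphabet, wrapping Z→A: p, s, v, y, b → e.
For the second component, each term is the sum of the two before it: 1, 5, 6, 11, 17 → 28.
Putting it together: e.28.

e.28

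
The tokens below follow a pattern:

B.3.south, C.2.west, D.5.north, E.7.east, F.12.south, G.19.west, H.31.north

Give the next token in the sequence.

I.50.east

Letter — letters move forward 1 place in the alphabet: B, C, D, E, F, G, H → I.
Second component — each term is the sum of the two before it: 3, 2, 5, 7, 12, 19, 31 → 50.
Direction: repeats south → west → north → east, so south, west, north, east, south, west, north → east.
So the next token is I.50.east.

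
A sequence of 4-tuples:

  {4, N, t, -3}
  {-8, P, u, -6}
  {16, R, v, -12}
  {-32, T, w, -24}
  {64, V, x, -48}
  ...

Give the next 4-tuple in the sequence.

{-128, X, y, -96}

First entry: 4, -8, 16, -32, 64 → -128 (×(-2) each step).
For the first letter, letters move forward 2 places in the alphabet: N, P, R, T, V → X.
Second letter: letters move forward 1 place in the alphabet; t, u, v, w, x → y.
Fourth entry: ×2 each step, so -3, -6, -12, -24, -48 → -96.
Putting it together: {-128, X, y, -96}.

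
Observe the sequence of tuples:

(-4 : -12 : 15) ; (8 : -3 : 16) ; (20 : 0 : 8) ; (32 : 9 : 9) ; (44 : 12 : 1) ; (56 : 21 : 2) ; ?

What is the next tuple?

(68 : 24 : -6)

First slot: -4, 8, 20, 32, 44, 56 → 68 (+12 each step).
Second slot: alternating steps +9, +3, +9, +3, …, so -12, -3, 0, 9, 12, 21 → 24.
Third slot: 15, 16, 8, 9, 1, 2 → -6 (alternating steps +1, −8, +1, −8, …).
Putting it together: (68 : 24 : -6).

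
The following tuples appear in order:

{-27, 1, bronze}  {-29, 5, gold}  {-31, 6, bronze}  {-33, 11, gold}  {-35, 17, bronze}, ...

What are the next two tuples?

First coordinate — −2 each step: -27, -29, -31, -33, -35 → -37 → -39.
Second coordinate: each term is the sum of the two before it; 1, 5, 6, 11, 17 → 28 → 45.
Rank: alternates bronze ↔ gold; bronze, gold, bronze, gold, bronze → gold → bronze.
Putting the parts together: {-37, 28, gold} and then {-39, 45, bronze}.

{-37, 28, gold}, {-39, 45, bronze}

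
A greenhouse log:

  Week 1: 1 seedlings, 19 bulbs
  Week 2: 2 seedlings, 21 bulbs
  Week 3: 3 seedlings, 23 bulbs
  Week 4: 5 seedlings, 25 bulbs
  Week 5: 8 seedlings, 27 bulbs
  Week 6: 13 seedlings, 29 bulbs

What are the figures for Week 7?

21 seedlings, 31 bulbs

Seedlings: each term is the sum of the two before it; 1, 2, 3, 5, 8, 13 → 21.
Bulbs: +2 each step, so 19, 21, 23, 25, 27, 29 → 31.
Combining the parts gives 21 seedlings, 31 bulbs.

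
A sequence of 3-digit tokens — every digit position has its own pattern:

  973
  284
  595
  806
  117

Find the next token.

First digit: +3 each step, mod 10, so 9, 2, 5, 8, 1 → 4.
Second digit: +1 each step, mod 10; 7, 8, 9, 0, 1 → 2.
Third digit — +1 each step, mod 10: 3, 4, 5, 6, 7 → 8.
Combining the parts gives 428.

428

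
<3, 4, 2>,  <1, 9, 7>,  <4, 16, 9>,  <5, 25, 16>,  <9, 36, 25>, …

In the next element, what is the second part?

Second part goes 4, 9, 16, 25, 36 → 49 (perfect squares: 2², 3², 4², …).

49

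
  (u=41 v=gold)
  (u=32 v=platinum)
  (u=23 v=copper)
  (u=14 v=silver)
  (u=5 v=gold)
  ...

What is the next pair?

(u=-4 v=platinum)

U: −9 each step, so 41, 32, 23, 14, 5 → -4.
V goes gold, platinum, copper, silver, gold → platinum (repeats gold → platinum → copper → silver).
Putting it together: (u=-4 v=platinum).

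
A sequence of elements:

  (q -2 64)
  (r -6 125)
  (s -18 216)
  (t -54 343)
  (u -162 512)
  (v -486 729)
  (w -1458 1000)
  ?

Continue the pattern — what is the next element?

For the letter, letters move forward 1 place in the alphabet: q, r, s, t, u, v, w → x.
Second part goes -2, -6, -18, -54, -162, -486, -1458 → -4374 (×3 each step).
Third part: perfect cubes: 4³, 5³, 6³, …; 64, 125, 216, 343, 512, 729, 1000 → 1331.
So the next element is (x -4374 1331).

(x -4374 1331)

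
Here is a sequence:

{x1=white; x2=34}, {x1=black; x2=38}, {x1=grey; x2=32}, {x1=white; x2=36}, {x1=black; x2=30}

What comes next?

{x1=grey; x2=34}

X1: repeats white → black → grey, so white, black, grey, white, black → grey.
X2: alternating steps +4, −6, +4, −6, …; 34, 38, 32, 36, 30 → 34.
Combining the parts gives {x1=grey; x2=34}.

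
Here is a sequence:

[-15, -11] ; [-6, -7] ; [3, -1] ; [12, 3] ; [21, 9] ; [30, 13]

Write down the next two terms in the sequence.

First coordinate: +9 each step, so -15, -6, 3, 12, 21, 30 → 39 → 48.
Second coordinate — alternating steps +4, +6, +4, +6, …: -11, -7, -1, 3, 9, 13 → 19 → 23.
So the next two terms are [39, 19] and [48, 23].

[39, 19], [48, 23]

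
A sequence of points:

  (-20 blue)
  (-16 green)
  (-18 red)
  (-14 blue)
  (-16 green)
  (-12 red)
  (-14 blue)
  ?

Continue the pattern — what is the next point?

(-10 green)

First component: alternating steps +4, −2, +4, −2, …, so -20, -16, -18, -14, -16, -12, -14 → -10.
Colour — repeats blue → green → red: blue, green, red, blue, green, red, blue → green.
Combining the parts gives (-10 green).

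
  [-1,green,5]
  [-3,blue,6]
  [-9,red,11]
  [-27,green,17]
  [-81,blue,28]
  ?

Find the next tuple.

[-243,red,45]

For the first part, ×3 each step: -1, -3, -9, -27, -81 → -243.
For the colour, repeats green → blue → red: green, blue, red, green, blue → red.
Third part goes 5, 6, 11, 17, 28 → 45 (each term is the sum of the two before it).
Putting it together: [-243,red,45].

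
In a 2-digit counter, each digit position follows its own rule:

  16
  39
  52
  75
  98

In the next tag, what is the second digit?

First digit: +2 each step, mod 10; 1, 3, 5, 7, 9 → 1.
Second digit: +3 each step, mod 10; 6, 9, 2, 5, 8 → 1.

1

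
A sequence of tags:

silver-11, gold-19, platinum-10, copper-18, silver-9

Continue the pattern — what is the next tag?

gold-17

For the metal, repeats silver → gold → platinum → copper: silver, gold, platinum, copper, silver → gold.
Second component: 11, 19, 10, 18, 9 → 17 (alternating steps +8, −9, +8, −9, …).
Putting it together: gold-17.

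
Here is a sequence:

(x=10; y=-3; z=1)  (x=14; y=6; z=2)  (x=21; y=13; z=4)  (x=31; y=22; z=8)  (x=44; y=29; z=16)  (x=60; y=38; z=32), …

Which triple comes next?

(x=79; y=45; z=64)

For the x, differences are 4, 7, 10, … (increasing by 3 each time): 10, 14, 21, 31, 44, 60 → 79.
For the y, alternating steps +9, +7, +9, +7, …: -3, 6, 13, 22, 29, 38 → 45.
Z: ×2 each step; 1, 2, 4, 8, 16, 32 → 64.
So the next triple is (x=79; y=45; z=64).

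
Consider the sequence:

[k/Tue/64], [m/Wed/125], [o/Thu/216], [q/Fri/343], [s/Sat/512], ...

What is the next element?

Letter: letters move forward 2 places in the alphabet; k, m, o, q, s → u.
Day: runs through the weekdays Mon→Sun, so Tue, Wed, Thu, Fri, Sat → Sun.
Third part — perfect cubes: 4³, 5³, 6³, …: 64, 125, 216, 343, 512 → 729.
Combining the parts gives [u/Sun/729].

[u/Sun/729]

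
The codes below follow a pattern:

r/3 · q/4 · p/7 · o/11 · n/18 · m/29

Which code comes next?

l/47

Letter goes r, q, p, o, n, m → l (letters move back 1 place in the alphabet).
Second component: each term is the sum of the two before it; 3, 4, 7, 11, 18, 29 → 47.
So the next code is l/47.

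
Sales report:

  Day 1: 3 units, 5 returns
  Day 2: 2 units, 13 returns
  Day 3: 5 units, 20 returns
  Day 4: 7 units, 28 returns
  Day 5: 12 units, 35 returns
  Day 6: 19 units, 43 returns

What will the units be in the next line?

Units: each term is the sum of the two before it; 3, 2, 5, 7, 12, 19 → 31.

31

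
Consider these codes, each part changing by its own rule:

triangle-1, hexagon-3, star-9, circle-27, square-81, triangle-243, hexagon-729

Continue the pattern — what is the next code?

star-2187

For the shape, repeats triangle → hexagon → star → circle → square: triangle, hexagon, star, circle, square, triangle, hexagon → star.
Second component: 1, 3, 9, 27, 81, 243, 729 → 2187 (×3 each step).
Putting it together: star-2187.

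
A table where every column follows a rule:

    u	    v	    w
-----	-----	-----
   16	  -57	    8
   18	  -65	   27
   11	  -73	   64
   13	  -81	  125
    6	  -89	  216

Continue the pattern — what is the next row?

8  -97  343

Column u — alternating steps +2, −7, +2, −7, …: 16, 18, 11, 13, 6 → 8.
Column v — −8 each step: -57, -65, -73, -81, -89 → -97.
Column w: perfect cubes: 2³, 3³, 4³, …, so 8, 27, 64, 125, 216 → 343.
Putting it together: 8  -97  343.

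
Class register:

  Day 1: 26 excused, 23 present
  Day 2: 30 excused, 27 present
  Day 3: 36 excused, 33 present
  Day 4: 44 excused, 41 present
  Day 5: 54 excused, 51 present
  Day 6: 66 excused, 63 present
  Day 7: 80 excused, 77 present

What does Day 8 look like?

96 excused, 93 present

Excused: differences are 4, 6, 8, … (increasing by 2 each time), so 26, 30, 36, 44, 54, 66, 80 → 96.
Present: always 3 less than the excused, so 23, 27, 33, 41, 51, 63, 77 → 93.
So the next record is 96 excused, 93 present.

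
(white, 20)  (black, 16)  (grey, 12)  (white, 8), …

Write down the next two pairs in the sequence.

For the shade, repeats white → black → grey: white, black, grey, white → black → grey.
Second slot goes 20, 16, 12, 8 → 4 → 0 (−4 each step).
Putting the parts together: (black, 4) and then (grey, 0).

(black, 4), (grey, 0)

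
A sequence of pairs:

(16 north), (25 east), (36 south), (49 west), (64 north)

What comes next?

For the first slot, perfect squares: 4², 5², 6², …: 16, 25, 36, 49, 64 → 81.
For the direction, repeats north → east → south → west: north, east, south, west, north → east.
So the next pair is (81 east).

(81 east)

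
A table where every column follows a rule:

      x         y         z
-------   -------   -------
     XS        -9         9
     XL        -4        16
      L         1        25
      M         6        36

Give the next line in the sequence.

Column x — runs backward through clothing sizes XS→XL: XS, XL, L, M → S.
Column y: +5 each step, so -9, -4, 1, 6 → 11.
Column z: perfect squares: 3², 4², 5², …, so 9, 16, 25, 36 → 49.
So the next line is S  11  49.

S  11  49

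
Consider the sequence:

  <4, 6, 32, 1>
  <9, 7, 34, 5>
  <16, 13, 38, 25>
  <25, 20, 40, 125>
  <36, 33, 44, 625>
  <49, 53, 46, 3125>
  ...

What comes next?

First value goes 4, 9, 16, 25, 36, 49 → 64 (perfect squares: 2², 3², 4², …).
Second value goes 6, 7, 13, 20, 33, 53 → 86 (each term is the sum of the two before it).
Third value goes 32, 34, 38, 40, 44, 46 → 50 (alternating steps +2, +4, +2, +4, …).
Fourth value goes 1, 5, 25, 125, 625, 3125 → 15625 (×5 each step).
Combining the parts gives <64, 86, 50, 15625>.

<64, 86, 50, 15625>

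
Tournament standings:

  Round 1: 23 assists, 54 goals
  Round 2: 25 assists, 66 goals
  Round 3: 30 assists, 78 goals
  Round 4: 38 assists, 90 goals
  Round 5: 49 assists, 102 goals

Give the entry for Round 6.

63 assists, 114 goals

Assists goes 23, 25, 30, 38, 49 → 63 (differences are 2, 5, 8, … (increasing by 3 each time)).
Goals: +12 each step, so 54, 66, 78, 90, 102 → 114.
Putting it together: 63 assists, 114 goals.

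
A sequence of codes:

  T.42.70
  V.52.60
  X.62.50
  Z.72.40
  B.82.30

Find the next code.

D.92.20

Letter: letters move forward 2 places in the alphabet, wrapping Z→A; T, V, X, Z, B → D.
For the second component, +10 each step: 42, 52, 62, 72, 82 → 92.
For the third component, −10 each step: 70, 60, 50, 40, 30 → 20.
Combining the parts gives D.92.20.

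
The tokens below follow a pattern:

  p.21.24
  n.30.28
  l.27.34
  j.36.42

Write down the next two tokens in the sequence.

h.33.52, f.42.64

Letter: p, n, l, j → h → f (letters move back 2 places in the alphabet).
Second component — alternating steps +9, −3, +9, −3, …: 21, 30, 27, 36 → 33 → 42.
For the third component, differences are 4, 6, 8, … (increasing by 2 each time): 24, 28, 34, 42 → 52 → 64.
Putting the parts together: h.33.52 and then f.42.64.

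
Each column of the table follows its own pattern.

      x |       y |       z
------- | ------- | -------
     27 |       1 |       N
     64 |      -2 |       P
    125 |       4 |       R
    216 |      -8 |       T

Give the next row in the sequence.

Column x goes 27, 64, 125, 216 → 343 (perfect cubes: 3³, 4³, 5³, …).
Column y — ×(-2) each step: 1, -2, 4, -8 → 16.
Column z: letters move forward 2 places in the alphabet, so N, P, R, T → V.
Putting it together: 343  16  V.

343  16  V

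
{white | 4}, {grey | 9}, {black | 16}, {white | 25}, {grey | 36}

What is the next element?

Shade: repeats white → grey → black; white, grey, black, white, grey → black.
For the second component, perfect squares: 2², 3², 4², …: 4, 9, 16, 25, 36 → 49.
So the next element is {black | 49}.

{black | 49}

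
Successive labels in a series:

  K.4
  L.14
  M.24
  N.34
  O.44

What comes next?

For the letter, letters move forward 1 place in the alphabet: K, L, M, N, O → P.
Second component: +10 each step, so 4, 14, 24, 34, 44 → 54.
Combining the parts gives P.54.

P.54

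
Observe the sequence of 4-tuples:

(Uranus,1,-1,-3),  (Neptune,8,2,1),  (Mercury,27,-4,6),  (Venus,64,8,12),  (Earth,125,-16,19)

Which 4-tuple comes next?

Planet: runs through the planets Mercury→Neptune, so Uranus, Neptune, Mercury, Venus, Earth → Mars.
For the second entry, perfect cubes: 1³, 2³, 3³, …: 1, 8, 27, 64, 125 → 216.
Third entry — ×(-2) each step: -1, 2, -4, 8, -16 → 32.
Fourth entry: differences are 4, 5, 6, … (increasing by 1 each time); -3, 1, 6, 12, 19 → 27.
Putting it together: (Mars,216,32,27).

(Mars,216,32,27)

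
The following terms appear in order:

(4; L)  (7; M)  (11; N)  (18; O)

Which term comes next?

(29; P)

First part goes 4, 7, 11, 18 → 29 (each term is the sum of the two before it).
Letter goes L, M, N, O → P (letters move forward 1 place in the alphabet).
Combining the parts gives (29; P).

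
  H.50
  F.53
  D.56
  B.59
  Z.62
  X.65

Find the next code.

Letter goes H, F, D, B, Z, X → V (letters move back 2 places in the alphabet, wrapping A→Z).
Second component: +3 each step, so 50, 53, 56, 59, 62, 65 → 68.
Putting it together: V.68.

V.68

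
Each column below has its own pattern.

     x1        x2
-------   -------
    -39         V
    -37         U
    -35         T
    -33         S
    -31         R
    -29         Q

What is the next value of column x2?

Column x2: letters move back 1 place in the alphabet; V, U, T, S, R, Q → P.

P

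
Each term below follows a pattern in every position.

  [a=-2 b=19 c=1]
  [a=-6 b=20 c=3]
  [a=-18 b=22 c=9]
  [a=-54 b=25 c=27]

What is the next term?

For the a, ×3 each step: -2, -6, -18, -54 → -162.
B: differences are 1, 2, 3, … (increasing by 1 each time); 19, 20, 22, 25 → 29.
C: ×3 each step; 1, 3, 9, 27 → 81.
So the next term is [a=-162 b=29 c=81].

[a=-162 b=29 c=81]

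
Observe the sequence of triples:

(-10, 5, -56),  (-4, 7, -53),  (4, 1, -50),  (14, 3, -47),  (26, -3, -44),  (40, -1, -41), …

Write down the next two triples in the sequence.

First entry — differences are 6, 8, 10, … (increasing by 2 each time): -10, -4, 4, 14, 26, 40 → 56 → 74.
For the second entry, alternating steps +2, −6, +2, −6, …: 5, 7, 1, 3, -3, -1 → -7 → -5.
Third entry: -56, -53, -50, -47, -44, -41 → -38 → -35 (+3 each step).
Putting the parts together: (56, -7, -38) and then (74, -5, -35).

(56, -7, -38), (74, -5, -35)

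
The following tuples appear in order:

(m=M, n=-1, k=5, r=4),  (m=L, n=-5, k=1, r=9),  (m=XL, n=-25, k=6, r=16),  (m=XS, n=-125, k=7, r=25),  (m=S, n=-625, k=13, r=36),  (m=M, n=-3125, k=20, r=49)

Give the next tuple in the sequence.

(m=L, n=-15625, k=33, r=64)

M: repeats M → L → XL → XS → S; M, L, XL, XS, S, M → L.
N goes -1, -5, -25, -125, -625, -3125 → -15625 (×5 each step).
K goes 5, 1, 6, 7, 13, 20 → 33 (each term is the sum of the two before it).
R: perfect squares: 2², 3², 4², …; 4, 9, 16, 25, 36, 49 → 64.
So the next tuple is (m=L, n=-15625, k=33, r=64).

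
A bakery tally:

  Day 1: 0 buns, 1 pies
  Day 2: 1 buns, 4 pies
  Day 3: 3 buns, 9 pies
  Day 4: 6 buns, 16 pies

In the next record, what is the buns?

10

Buns: differences are 1, 2, 3, … (increasing by 1 each time); 0, 1, 3, 6 → 10.
Pies — perfect squares: 1², 2², 3², …: 1, 4, 9, 16 → 25.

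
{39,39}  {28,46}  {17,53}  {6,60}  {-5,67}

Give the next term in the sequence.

First coordinate: −11 each step; 39, 28, 17, 6, -5 → -16.
Second coordinate goes 39, 46, 53, 60, 67 → 74 (+7 each step).
Putting it together: {-16,74}.

{-16,74}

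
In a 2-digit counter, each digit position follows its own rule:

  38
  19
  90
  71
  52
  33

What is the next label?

14

First digit: −2 each step, mod 10; 3, 1, 9, 7, 5, 3 → 1.
Second digit — +1 each step, mod 10: 8, 9, 0, 1, 2, 3 → 4.
So the next label is 14.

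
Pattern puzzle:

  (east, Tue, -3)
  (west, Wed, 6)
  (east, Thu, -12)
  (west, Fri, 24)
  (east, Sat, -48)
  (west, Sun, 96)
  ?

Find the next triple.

For the direction, alternates east ↔ west: east, west, east, west, east, west → east.
Day: Tue, Wed, Thu, Fri, Sat, Sun → Mon (runs through the weekdays Mon→Sun).
Third coordinate — ×(-2) each step: -3, 6, -12, 24, -48, 96 → -192.
Putting it together: (east, Mon, -192).

(east, Mon, -192)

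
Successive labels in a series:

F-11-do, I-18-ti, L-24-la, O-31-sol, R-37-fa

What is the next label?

U-44-mi

Letter: letters move forward 3 places in the alphabet; F, I, L, O, R → U.
Second component — alternating steps +7, +6, +7, +6, …: 11, 18, 24, 31, 37 → 44.
Note: runs backward through the solfège scale do→ti, so do, ti, la, sol, fa → mi.
Combining the parts gives U-44-mi.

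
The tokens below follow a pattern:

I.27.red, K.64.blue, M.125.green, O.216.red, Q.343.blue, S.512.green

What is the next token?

U.729.red

Letter: I, K, M, O, Q, S → U (letters move forward 2 places in the alphabet).
Second component goes 27, 64, 125, 216, 343, 512 → 729 (perfect cubes: 3³, 4³, 5³, …).
Colour: repeats red → blue → green, so red, blue, green, red, blue, green → red.
Combining the parts gives U.729.red.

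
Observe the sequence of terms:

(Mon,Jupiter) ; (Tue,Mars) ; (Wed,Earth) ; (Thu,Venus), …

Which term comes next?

Day goes Mon, Tue, Wed, Thu → Fri (runs through the weekdays Mon→Sun).
For the planet, runs backward through the planets Mercury→Neptune: Jupiter, Mars, Earth, Venus → Mercury.
So the next term is (Fri,Mercury).

(Fri,Mercury)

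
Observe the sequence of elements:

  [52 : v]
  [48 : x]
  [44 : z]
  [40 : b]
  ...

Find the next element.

For the first part, −4 each step: 52, 48, 44, 40 → 36.
For the letter, letters move forward 2 places in the alphabet, wrapping Z→A: v, x, z, b → d.
Combining the parts gives [36 : d].

[36 : d]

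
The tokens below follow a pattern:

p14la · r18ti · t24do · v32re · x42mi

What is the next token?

z54fa

Letter — letters move forward 2 places in the alphabet: p, r, t, v, x → z.
Second component goes 14, 18, 24, 32, 42 → 54 (differences are 4, 6, 8, … (increasing by 2 each time)).
Note: runs through the solfège scale do→ti; la, ti, do, re, mi → fa.
So the next token is z54fa.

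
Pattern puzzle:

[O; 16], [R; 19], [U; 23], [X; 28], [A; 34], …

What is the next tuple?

[D; 41]

Letter goes O, R, U, X, A → D (letters move forward 3 places in the alphabet, wrapping Z→A).
Second entry: differences are 3, 4, 5, … (increasing by 1 each time), so 16, 19, 23, 28, 34 → 41.
So the next tuple is [D; 41].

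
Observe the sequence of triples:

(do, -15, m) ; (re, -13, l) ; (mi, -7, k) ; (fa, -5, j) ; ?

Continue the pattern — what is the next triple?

(sol, 1, i)

Note: runs through the solfège scale do→ti, so do, re, mi, fa → sol.
Second slot goes -15, -13, -7, -5 → 1 (alternating steps +2, +6, +2, +6, …).
Letter: letters move back 1 place in the alphabet; m, l, k, j → i.
Putting it together: (sol, 1, i).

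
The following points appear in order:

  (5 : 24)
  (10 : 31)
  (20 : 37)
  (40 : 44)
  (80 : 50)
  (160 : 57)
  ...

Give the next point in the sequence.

For the first component, ×2 each step: 5, 10, 20, 40, 80, 160 → 320.
Second component: alternating steps +7, +6, +7, +6, …, so 24, 31, 37, 44, 50, 57 → 63.
Combining the parts gives (320 : 63).

(320 : 63)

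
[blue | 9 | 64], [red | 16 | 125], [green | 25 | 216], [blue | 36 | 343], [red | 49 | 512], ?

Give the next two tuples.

[green | 64 | 729], [blue | 81 | 1000]

Colour — repeats blue → red → green: blue, red, green, blue, red → green → blue.
For the second coordinate, perfect squares: 3², 4², 5², …: 9, 16, 25, 36, 49 → 64 → 81.
Third coordinate: perfect cubes: 4³, 5³, 6³, …; 64, 125, 216, 343, 512 → 729 → 1000.
So the next two tuples are [green | 64 | 729] and [blue | 81 | 1000].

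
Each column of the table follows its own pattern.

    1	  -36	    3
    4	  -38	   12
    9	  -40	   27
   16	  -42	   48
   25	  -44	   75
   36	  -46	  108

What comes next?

First component: 1, 4, 9, 16, 25, 36 → 49 (perfect squares: 1², 2², 3², …).
Second component: −2 each step, so -36, -38, -40, -42, -44, -46 → -48.
Third component — always 3 × the first component: 3, 12, 27, 48, 75, 108 → 147.
Putting it together: 49  -48  147.

49  -48  147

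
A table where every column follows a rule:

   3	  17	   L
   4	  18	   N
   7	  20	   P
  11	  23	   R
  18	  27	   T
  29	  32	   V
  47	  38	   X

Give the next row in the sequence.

76  45  Z

First component — each term is the sum of the two before it: 3, 4, 7, 11, 18, 29, 47 → 76.
Second component — differences are 1, 2, 3, … (increasing by 1 each time): 17, 18, 20, 23, 27, 32, 38 → 45.
Letter goes L, N, P, R, T, V, X → Z (letters move forward 2 places in the alphabet).
So the next row is 76  45  Z.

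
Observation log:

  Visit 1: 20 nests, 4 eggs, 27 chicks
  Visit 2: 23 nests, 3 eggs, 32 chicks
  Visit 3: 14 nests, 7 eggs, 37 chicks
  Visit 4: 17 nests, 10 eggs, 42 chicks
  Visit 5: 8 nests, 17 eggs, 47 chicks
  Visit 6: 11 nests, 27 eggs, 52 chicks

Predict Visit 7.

2 nests, 44 eggs, 57 chicks

Nests: alternating steps +3, −9, +3, −9, …; 20, 23, 14, 17, 8, 11 → 2.
Eggs: each term is the sum of the two before it; 4, 3, 7, 10, 17, 27 → 44.
Chicks: 27, 32, 37, 42, 47, 52 → 57 (+5 each step).
Putting it together: 2 nests, 44 eggs, 57 chicks.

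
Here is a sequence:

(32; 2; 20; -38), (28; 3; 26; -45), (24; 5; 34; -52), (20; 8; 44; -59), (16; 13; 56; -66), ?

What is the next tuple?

First part: −4 each step; 32, 28, 24, 20, 16 → 12.
Second part goes 2, 3, 5, 8, 13 → 21 (each term is the sum of the two before it).
Third part goes 20, 26, 34, 44, 56 → 70 (differences are 6, 8, 10, … (increasing by 2 each time)).
Fourth part: -38, -45, -52, -59, -66 → -73 (−7 each step).
Putting it together: (12; 21; 70; -73).

(12; 21; 70; -73)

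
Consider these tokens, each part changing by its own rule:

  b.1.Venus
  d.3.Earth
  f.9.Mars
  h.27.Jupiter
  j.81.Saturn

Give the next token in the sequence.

l.243.Uranus

For the letter, letters move forward 2 places in the alphabet: b, d, f, h, j → l.
Second component: ×3 each step, so 1, 3, 9, 27, 81 → 243.
Planet: runs through the planets Mercury→Neptune; Venus, Earth, Mars, Jupiter, Saturn → Uranus.
Combining the parts gives l.243.Uranus.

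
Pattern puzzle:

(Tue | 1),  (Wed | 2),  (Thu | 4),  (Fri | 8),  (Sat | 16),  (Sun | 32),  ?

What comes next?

Day: runs through the weekdays Mon→Sun; Tue, Wed, Thu, Fri, Sat, Sun → Mon.
Second coordinate: ×2 each step, so 1, 2, 4, 8, 16, 32 → 64.
So the next term is (Mon | 64).

(Mon | 64)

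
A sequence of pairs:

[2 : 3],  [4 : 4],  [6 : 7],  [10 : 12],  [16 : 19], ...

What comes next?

First entry — each term is the sum of the two before it: 2, 4, 6, 10, 16 → 26.
Second entry — differences are 1, 3, 5, … (increasing by 2 each time): 3, 4, 7, 12, 19 → 28.
Putting it together: [26 : 28].

[26 : 28]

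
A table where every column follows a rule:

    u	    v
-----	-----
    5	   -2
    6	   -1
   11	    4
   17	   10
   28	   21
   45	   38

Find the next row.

73  66

Column u: each term is the sum of the two before it, so 5, 6, 11, 17, 28, 45 → 73.
Column v goes -2, -1, 4, 10, 21, 38 → 66 (always 7 less than the column u).
So the next row is 73  66.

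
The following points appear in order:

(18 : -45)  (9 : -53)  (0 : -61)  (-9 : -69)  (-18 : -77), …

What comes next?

(-27 : -85)

First part: 18, 9, 0, -9, -18 → -27 (−9 each step).
For the second part, −8 each step: -45, -53, -61, -69, -77 → -85.
Combining the parts gives (-27 : -85).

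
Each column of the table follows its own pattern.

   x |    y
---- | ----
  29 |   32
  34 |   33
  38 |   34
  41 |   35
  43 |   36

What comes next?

44  37

Column x goes 29, 34, 38, 41, 43 → 44 (differences are 5, 4, 3, … (decreasing by 1 each time)).
Column y — +1 each step: 32, 33, 34, 35, 36 → 37.
So the next row is 44  37.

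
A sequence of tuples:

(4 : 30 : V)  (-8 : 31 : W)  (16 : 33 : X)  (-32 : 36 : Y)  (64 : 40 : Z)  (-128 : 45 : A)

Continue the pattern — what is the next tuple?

(256 : 51 : B)

First entry: ×(-2) each step, so 4, -8, 16, -32, 64, -128 → 256.
For the second entry, differences are 1, 2, 3, … (increasing by 1 each time): 30, 31, 33, 36, 40, 45 → 51.
For the letter, letters move forward 1 place in the alphabet, wrapping Z→A: V, W, X, Y, Z, A → B.
Combining the parts gives (256 : 51 : B).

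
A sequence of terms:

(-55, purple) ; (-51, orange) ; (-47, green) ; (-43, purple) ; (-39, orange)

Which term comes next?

(-35, green)

First component — +4 each step: -55, -51, -47, -43, -39 → -35.
Colour: purple, orange, green, purple, orange → green (repeats purple → orange → green).
Combining the parts gives (-35, green).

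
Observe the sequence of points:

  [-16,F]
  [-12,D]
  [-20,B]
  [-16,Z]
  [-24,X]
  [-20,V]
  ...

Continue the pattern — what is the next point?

[-28,T]

First part — alternating steps +4, −8, +4, −8, …: -16, -12, -20, -16, -24, -20 → -28.
Letter: letters move back 2 places in the alphabet, wrapping A→Z; F, D, B, Z, X, V → T.
Combining the parts gives [-28,T].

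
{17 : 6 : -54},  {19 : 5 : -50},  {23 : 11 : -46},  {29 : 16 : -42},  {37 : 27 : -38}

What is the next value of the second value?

Second value goes 6, 5, 11, 16, 27 → 43 (each term is the sum of the two before it).

43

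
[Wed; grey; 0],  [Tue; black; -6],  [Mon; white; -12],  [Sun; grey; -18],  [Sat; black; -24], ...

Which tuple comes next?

Day: runs backward through the weekdays Mon→Sun, so Wed, Tue, Mon, Sun, Sat → Fri.
Shade — repeats grey → black → white: grey, black, white, grey, black → white.
Third component goes 0, -6, -12, -18, -24 → -30 (−6 each step).
So the next tuple is [Fri; white; -30].

[Fri; white; -30]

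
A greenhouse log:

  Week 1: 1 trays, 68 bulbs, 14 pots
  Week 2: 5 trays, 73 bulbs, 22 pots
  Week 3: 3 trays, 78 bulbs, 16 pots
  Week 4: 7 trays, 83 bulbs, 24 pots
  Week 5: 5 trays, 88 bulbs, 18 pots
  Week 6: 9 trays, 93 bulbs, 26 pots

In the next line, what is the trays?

Trays — alternating steps +4, −2, +4, −2, …: 1, 5, 3, 7, 5, 9 → 7.

7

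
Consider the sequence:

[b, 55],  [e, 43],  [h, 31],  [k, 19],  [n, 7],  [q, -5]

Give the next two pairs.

[t, -17], [w, -29]

Letter: b, e, h, k, n, q → t → w (letters move forward 3 places in the alphabet).
Second value goes 55, 43, 31, 19, 7, -5 → -17 → -29 (−12 each step).
Putting the parts together: [t, -17] and then [w, -29].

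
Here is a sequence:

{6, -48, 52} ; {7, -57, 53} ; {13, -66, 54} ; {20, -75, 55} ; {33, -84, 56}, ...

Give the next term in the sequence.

{53, -93, 57}

First component: each term is the sum of the two before it; 6, 7, 13, 20, 33 → 53.
Second component: −9 each step; -48, -57, -66, -75, -84 → -93.
Third component — +1 each step: 52, 53, 54, 55, 56 → 57.
Combining the parts gives {53, -93, 57}.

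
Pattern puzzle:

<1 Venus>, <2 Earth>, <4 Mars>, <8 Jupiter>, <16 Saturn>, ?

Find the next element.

First slot: ×2 each step; 1, 2, 4, 8, 16 → 32.
Planet: runs through the planets Mercury→Neptune; Venus, Earth, Mars, Jupiter, Saturn → Uranus.
Combining the parts gives <32 Uranus>.

<32 Uranus>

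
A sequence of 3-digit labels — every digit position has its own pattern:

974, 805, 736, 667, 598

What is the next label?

429

First digit: −1 each step, mod 10; 9, 8, 7, 6, 5 → 4.
Second digit — +3 each step, mod 10: 7, 0, 3, 6, 9 → 2.
For the third digit, +1 each step, mod 10: 4, 5, 6, 7, 8 → 9.
Putting it together: 429.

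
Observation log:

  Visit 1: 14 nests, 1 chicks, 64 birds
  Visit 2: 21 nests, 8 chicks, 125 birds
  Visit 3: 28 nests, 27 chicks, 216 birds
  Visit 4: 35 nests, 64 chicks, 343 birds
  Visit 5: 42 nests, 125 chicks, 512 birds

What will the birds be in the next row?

729

Birds: perfect cubes: 4³, 5³, 6³, …, so 64, 125, 216, 343, 512 → 729.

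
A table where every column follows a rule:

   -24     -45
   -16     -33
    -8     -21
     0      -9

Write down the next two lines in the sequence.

8  3; 16  15

First component: +8 each step; -24, -16, -8, 0 → 8 → 16.
Second component goes -45, -33, -21, -9 → 3 → 15 (+12 each step).
Putting the parts together: 8  3 and then 16  15.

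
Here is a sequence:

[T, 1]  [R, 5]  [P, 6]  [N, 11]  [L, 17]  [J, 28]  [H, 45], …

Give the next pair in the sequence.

Letter: letters move back 2 places in the alphabet, so T, R, P, N, L, J, H → F.
Second component: 1, 5, 6, 11, 17, 28, 45 → 73 (each term is the sum of the two before it).
Putting it together: [F, 73].

[F, 73]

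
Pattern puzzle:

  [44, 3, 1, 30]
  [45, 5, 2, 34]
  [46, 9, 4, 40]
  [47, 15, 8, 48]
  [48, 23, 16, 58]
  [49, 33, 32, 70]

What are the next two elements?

[50, 45, 64, 84], [51, 59, 128, 100]

First value — +1 each step: 44, 45, 46, 47, 48, 49 → 50 → 51.
For the second value, differences are 2, 4, 6, … (increasing by 2 each time): 3, 5, 9, 15, 23, 33 → 45 → 59.
Third value: ×2 each step; 1, 2, 4, 8, 16, 32 → 64 → 128.
Fourth value: 30, 34, 40, 48, 58, 70 → 84 → 100 (differences are 4, 6, 8, … (increasing by 2 each time)).
So the next two elements are [50, 45, 64, 84] and [51, 59, 128, 100].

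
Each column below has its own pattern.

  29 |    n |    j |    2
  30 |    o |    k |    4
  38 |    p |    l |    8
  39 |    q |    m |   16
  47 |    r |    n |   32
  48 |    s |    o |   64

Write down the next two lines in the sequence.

First component: alternating steps +1, +8, +1, +8, …, so 29, 30, 38, 39, 47, 48 → 56 → 57.
For the first letter, letters move forward 1 place in the alphabet: n, o, p, q, r, s → t → u.
Second letter: letters move forward 1 place in the alphabet; j, k, l, m, n, o → p → q.
Fourth component — ×2 each step: 2, 4, 8, 16, 32, 64 → 128 → 256.
Putting the parts together: 56  t  p  128 and then 57  u  q  256.

56  t  p  128; 57  u  q  256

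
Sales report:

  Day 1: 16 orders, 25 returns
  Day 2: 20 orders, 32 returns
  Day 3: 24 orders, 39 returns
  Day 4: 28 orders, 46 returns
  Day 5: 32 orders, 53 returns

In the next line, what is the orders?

36

Orders: +4 each step; 16, 20, 24, 28, 32 → 36.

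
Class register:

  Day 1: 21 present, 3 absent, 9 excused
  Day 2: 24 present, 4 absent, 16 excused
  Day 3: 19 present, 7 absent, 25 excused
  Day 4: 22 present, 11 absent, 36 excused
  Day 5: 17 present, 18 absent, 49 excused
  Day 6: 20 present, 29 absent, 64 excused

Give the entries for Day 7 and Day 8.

Present: alternating steps +3, −5, +3, −5, …, so 21, 24, 19, 22, 17, 20 → 15 → 18.
For the absent, each term is the sum of the two before it: 3, 4, 7, 11, 18, 29 → 47 → 76.
Excused: 9, 16, 25, 36, 49, 64 → 81 → 100 (perfect squares: 3², 4², 5², …).
Putting the parts together: 15 present, 47 absent, 81 excused and then 18 present, 76 absent, 100 excused.

15 present, 47 absent, 81 excused; 18 present, 76 absent, 100 excused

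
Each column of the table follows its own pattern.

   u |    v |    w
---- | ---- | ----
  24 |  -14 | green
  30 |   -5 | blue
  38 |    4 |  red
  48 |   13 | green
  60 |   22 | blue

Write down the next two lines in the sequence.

Column u — differences are 6, 8, 10, … (increasing by 2 each time): 24, 30, 38, 48, 60 → 74 → 90.
For the column v, +9 each step: -14, -5, 4, 13, 22 → 31 → 40.
For the column w, repeats green → blue → red: green, blue, red, green, blue → red → green.
Putting the parts together: 74  31  red and then 90  40  green.

74  31  red; 90  40  green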